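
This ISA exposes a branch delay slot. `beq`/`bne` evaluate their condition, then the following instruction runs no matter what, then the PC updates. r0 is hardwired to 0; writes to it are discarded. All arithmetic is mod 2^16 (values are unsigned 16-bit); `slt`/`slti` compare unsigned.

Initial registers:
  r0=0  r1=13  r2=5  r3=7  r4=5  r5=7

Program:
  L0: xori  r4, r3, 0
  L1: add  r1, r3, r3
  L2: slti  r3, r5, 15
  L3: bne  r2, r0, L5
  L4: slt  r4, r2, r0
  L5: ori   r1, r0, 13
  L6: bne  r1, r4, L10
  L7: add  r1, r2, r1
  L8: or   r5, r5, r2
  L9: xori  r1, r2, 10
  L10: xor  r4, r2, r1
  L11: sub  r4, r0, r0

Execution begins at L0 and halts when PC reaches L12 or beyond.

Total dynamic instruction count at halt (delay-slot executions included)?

10

  step pc=0: xori  r4, r3, 0  regs=(0,13,5,7,7,7)
  step pc=1: add  r1, r3, r3  regs=(0,14,5,7,7,7)
  step pc=2: slti  r3, r5, 15  regs=(0,14,5,1,7,7)
  step pc=3: bne  r2, r0, L5  cond=T  regs=(0,14,5,1,7,7)
  step pc=4: slt  r4, r2, r0  regs=(0,14,5,1,0,7)
  step pc=5: ori   r1, r0, 13  regs=(0,13,5,1,0,7)
  step pc=6: bne  r1, r4, L10  cond=T  regs=(0,13,5,1,0,7)
  step pc=7: add  r1, r2, r1  regs=(0,18,5,1,0,7)
  step pc=10: xor  r4, r2, r1  regs=(0,18,5,1,23,7)
  step pc=11: sub  r4, r0, r0  regs=(0,18,5,1,0,7)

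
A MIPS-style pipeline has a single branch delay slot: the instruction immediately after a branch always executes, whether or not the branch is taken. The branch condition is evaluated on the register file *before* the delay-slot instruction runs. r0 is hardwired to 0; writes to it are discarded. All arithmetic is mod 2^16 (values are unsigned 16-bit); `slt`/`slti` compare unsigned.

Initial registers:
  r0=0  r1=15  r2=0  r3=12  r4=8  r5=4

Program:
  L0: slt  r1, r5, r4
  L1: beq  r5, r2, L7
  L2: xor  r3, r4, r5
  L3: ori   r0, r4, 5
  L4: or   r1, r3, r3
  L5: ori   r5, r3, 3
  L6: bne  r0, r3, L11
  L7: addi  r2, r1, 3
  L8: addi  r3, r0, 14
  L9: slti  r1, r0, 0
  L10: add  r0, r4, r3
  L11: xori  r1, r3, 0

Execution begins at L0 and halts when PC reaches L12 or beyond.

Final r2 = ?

15

  step pc=0: slt  r1, r5, r4  regs=(0,1,0,12,8,4)
  step pc=1: beq  r5, r2, L7  cond=F  regs=(0,1,0,12,8,4)
  step pc=2: xor  r3, r4, r5  regs=(0,1,0,12,8,4)
  step pc=3: ori   r0, r4, 5  regs=(0,1,0,12,8,4)
  step pc=4: or   r1, r3, r3  regs=(0,12,0,12,8,4)
  step pc=5: ori   r5, r3, 3  regs=(0,12,0,12,8,15)
  step pc=6: bne  r0, r3, L11  cond=T  regs=(0,12,0,12,8,15)
  step pc=7: addi  r2, r1, 3  regs=(0,12,15,12,8,15)
  step pc=11: xori  r1, r3, 0  regs=(0,12,15,12,8,15)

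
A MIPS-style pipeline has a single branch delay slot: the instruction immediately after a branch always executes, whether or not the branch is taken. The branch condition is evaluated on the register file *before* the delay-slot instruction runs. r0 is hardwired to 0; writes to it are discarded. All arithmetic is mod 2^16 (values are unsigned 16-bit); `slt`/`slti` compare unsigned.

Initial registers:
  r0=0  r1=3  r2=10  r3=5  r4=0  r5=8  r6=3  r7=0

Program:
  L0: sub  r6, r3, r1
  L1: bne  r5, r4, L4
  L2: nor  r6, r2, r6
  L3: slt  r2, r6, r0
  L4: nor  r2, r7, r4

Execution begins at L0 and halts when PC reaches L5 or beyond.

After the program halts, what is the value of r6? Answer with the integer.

65525

  step pc=0: sub  r6, r3, r1  regs=(0,3,10,5,0,8,2,0)
  step pc=1: bne  r5, r4, L4  cond=T  regs=(0,3,10,5,0,8,2,0)
  step pc=2: nor  r6, r2, r6  regs=(0,3,10,5,0,8,65525,0)
  step pc=4: nor  r2, r7, r4  regs=(0,3,65535,5,0,8,65525,0)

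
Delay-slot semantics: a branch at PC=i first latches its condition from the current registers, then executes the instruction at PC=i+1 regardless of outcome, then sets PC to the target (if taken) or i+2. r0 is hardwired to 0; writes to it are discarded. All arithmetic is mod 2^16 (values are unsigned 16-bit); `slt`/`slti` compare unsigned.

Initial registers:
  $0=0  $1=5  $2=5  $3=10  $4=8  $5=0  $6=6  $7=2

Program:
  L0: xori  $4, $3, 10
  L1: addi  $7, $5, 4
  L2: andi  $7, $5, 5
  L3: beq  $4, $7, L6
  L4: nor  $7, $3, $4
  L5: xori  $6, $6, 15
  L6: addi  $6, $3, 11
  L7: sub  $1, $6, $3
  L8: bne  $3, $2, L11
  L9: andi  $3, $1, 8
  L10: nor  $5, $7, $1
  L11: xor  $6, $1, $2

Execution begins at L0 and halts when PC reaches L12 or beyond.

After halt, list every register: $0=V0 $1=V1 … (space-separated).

$0=0 $1=11 $2=5 $3=8 $4=0 $5=0 $6=14 $7=65525

#0 xori  $4, $3, 10 ; 0/5/5/10/0/0/6/2
#1 addi  $7, $5, 4 ; 0/5/5/10/0/0/6/4
#2 andi  $7, $5, 5 ; 0/5/5/10/0/0/6/0
#3 beq  $4, $7, L6 ; 0/5/5/10/0/0/6/0 ; →target
#4 nor  $7, $3, $4 ; 0/5/5/10/0/0/6/65525
#6 addi  $6, $3, 11 ; 0/5/5/10/0/0/21/65525
#7 sub  $1, $6, $3 ; 0/11/5/10/0/0/21/65525
#8 bne  $3, $2, L11 ; 0/11/5/10/0/0/21/65525 ; →target
#9 andi  $3, $1, 8 ; 0/11/5/8/0/0/21/65525
#11 xor  $6, $1, $2 ; 0/11/5/8/0/0/14/65525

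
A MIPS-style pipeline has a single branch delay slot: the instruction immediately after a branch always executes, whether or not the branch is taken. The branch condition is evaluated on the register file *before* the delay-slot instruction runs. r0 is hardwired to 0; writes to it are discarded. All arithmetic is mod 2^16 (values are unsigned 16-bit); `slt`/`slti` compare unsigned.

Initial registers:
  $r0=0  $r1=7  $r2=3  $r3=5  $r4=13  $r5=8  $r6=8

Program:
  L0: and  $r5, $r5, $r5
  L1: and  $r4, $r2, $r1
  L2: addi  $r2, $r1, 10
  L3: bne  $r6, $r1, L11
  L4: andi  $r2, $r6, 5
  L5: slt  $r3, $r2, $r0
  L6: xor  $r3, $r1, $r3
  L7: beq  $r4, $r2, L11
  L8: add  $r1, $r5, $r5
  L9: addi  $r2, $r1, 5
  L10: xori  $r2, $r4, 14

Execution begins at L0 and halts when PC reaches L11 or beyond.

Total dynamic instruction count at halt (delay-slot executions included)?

5

  step pc=0: and  $r5, $r5, $r5  regs=(0,7,3,5,13,8,8)
  step pc=1: and  $r4, $r2, $r1  regs=(0,7,3,5,3,8,8)
  step pc=2: addi  $r2, $r1, 10  regs=(0,7,17,5,3,8,8)
  step pc=3: bne  $r6, $r1, L11  cond=T  regs=(0,7,17,5,3,8,8)
  step pc=4: andi  $r2, $r6, 5  regs=(0,7,0,5,3,8,8)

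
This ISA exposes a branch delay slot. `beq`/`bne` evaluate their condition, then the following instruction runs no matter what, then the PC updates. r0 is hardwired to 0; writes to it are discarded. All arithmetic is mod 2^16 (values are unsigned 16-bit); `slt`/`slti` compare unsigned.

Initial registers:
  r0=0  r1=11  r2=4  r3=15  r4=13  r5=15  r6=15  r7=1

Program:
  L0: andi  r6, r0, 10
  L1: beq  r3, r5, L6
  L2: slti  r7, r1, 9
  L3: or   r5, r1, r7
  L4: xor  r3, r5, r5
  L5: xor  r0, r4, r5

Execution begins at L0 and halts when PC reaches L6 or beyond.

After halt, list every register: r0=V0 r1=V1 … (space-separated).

r0=0 r1=11 r2=4 r3=15 r4=13 r5=15 r6=0 r7=0

  step pc=0: andi  r6, r0, 10  regs=(0,11,4,15,13,15,0,1)
  step pc=1: beq  r3, r5, L6  cond=T  regs=(0,11,4,15,13,15,0,1)
  step pc=2: slti  r7, r1, 9  regs=(0,11,4,15,13,15,0,0)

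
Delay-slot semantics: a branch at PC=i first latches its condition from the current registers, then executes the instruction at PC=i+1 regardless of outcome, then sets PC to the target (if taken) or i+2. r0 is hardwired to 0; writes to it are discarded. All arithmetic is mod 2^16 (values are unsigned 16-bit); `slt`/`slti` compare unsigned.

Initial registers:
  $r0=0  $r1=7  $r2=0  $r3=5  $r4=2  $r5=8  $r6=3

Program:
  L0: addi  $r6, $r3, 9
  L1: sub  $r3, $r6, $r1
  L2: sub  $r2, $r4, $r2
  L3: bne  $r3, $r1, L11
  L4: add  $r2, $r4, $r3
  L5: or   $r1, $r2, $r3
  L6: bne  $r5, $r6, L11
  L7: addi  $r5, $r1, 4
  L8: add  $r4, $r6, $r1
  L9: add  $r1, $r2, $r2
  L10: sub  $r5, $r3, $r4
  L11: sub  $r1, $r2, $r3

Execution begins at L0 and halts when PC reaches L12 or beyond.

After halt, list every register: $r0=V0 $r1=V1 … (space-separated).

PC=0  addi  $r6, $r3, 9      | $r0=0 $r1=7 $r2=0 $r3=5 $r4=2 $r5=8 $r6=14
PC=1  sub  $r3, $r6, $r1     | $r0=0 $r1=7 $r2=0 $r3=7 $r4=2 $r5=8 $r6=14
PC=2  sub  $r2, $r4, $r2     | $r0=0 $r1=7 $r2=2 $r3=7 $r4=2 $r5=8 $r6=14
PC=3  bne  $r3, $r1, L11     | $r0=0 $r1=7 $r2=2 $r3=7 $r4=2 $r5=8 $r6=14  [not taken]
PC=4  add  $r2, $r4, $r3     | $r0=0 $r1=7 $r2=9 $r3=7 $r4=2 $r5=8 $r6=14
PC=5  or   $r1, $r2, $r3     | $r0=0 $r1=15 $r2=9 $r3=7 $r4=2 $r5=8 $r6=14
PC=6  bne  $r5, $r6, L11     | $r0=0 $r1=15 $r2=9 $r3=7 $r4=2 $r5=8 $r6=14  [TAKEN]
PC=7  addi  $r5, $r1, 4      | $r0=0 $r1=15 $r2=9 $r3=7 $r4=2 $r5=19 $r6=14
PC=11 sub  $r1, $r2, $r3     | $r0=0 $r1=2 $r2=9 $r3=7 $r4=2 $r5=19 $r6=14

$r0=0 $r1=2 $r2=9 $r3=7 $r4=2 $r5=19 $r6=14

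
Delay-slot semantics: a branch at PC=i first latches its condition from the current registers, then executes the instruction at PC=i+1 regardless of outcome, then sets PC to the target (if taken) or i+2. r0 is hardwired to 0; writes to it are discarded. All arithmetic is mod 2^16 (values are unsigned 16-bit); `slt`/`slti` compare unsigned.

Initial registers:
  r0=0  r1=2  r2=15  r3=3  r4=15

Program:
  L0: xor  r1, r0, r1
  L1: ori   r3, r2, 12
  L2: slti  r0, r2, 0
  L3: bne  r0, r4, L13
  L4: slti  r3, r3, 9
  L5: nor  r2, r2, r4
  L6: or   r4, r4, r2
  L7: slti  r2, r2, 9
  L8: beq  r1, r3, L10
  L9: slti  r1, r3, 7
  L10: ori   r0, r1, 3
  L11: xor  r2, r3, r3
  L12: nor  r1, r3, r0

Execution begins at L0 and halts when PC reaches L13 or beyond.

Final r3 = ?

#0 xor  r1, r0, r1 ; 0/2/15/3/15
#1 ori   r3, r2, 12 ; 0/2/15/15/15
#2 slti  r0, r2, 0 ; 0/2/15/15/15
#3 bne  r0, r4, L13 ; 0/2/15/15/15 ; →target
#4 slti  r3, r3, 9 ; 0/2/15/0/15

0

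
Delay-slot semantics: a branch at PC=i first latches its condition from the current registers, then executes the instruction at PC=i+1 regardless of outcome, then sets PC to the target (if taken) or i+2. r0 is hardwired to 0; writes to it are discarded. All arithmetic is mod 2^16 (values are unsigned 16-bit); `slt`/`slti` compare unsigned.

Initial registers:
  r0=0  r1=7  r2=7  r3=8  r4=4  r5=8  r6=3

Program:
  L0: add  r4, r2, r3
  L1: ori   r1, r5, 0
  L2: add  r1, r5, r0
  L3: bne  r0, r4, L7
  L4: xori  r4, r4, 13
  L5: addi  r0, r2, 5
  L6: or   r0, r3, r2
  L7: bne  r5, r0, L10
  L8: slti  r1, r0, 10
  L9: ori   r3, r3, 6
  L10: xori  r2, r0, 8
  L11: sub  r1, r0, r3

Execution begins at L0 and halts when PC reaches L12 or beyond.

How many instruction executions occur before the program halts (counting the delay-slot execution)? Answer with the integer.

9

  step pc=0: add  r4, r2, r3  regs=(0,7,7,8,15,8,3)
  step pc=1: ori   r1, r5, 0  regs=(0,8,7,8,15,8,3)
  step pc=2: add  r1, r5, r0  regs=(0,8,7,8,15,8,3)
  step pc=3: bne  r0, r4, L7  cond=T  regs=(0,8,7,8,15,8,3)
  step pc=4: xori  r4, r4, 13  regs=(0,8,7,8,2,8,3)
  step pc=7: bne  r5, r0, L10  cond=T  regs=(0,8,7,8,2,8,3)
  step pc=8: slti  r1, r0, 10  regs=(0,1,7,8,2,8,3)
  step pc=10: xori  r2, r0, 8  regs=(0,1,8,8,2,8,3)
  step pc=11: sub  r1, r0, r3  regs=(0,65528,8,8,2,8,3)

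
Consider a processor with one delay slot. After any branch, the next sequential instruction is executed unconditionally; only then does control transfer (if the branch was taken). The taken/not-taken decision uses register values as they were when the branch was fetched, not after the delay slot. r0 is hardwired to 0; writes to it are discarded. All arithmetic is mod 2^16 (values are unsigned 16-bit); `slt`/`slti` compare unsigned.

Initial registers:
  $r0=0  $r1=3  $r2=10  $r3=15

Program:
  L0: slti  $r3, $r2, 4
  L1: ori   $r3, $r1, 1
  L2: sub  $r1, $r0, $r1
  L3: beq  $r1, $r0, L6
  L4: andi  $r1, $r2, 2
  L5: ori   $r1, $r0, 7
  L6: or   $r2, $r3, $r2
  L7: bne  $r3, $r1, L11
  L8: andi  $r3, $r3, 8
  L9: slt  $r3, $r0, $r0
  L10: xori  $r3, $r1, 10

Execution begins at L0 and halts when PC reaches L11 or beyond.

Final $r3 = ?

[0] slti  $r3, $r2, 4  →  {$r0:0, $r1:3, $r2:10, $r3:0}
[1] ori   $r3, $r1, 1  →  {$r0:0, $r1:3, $r2:10, $r3:3}
[2] sub  $r1, $r0, $r1  →  {$r0:0, $r1:65533, $r2:10, $r3:3}
[3] beq  $r1, $r0, L6  →  {$r0:0, $r1:65533, $r2:10, $r3:3}  ⟨branch fallthrough⟩
[4] andi  $r1, $r2, 2  →  {$r0:0, $r1:2, $r2:10, $r3:3}
[5] ori   $r1, $r0, 7  →  {$r0:0, $r1:7, $r2:10, $r3:3}
[6] or   $r2, $r3, $r2  →  {$r0:0, $r1:7, $r2:11, $r3:3}
[7] bne  $r3, $r1, L11  →  {$r0:0, $r1:7, $r2:11, $r3:3}  ⟨branch taken⟩
[8] andi  $r3, $r3, 8  →  {$r0:0, $r1:7, $r2:11, $r3:0}

0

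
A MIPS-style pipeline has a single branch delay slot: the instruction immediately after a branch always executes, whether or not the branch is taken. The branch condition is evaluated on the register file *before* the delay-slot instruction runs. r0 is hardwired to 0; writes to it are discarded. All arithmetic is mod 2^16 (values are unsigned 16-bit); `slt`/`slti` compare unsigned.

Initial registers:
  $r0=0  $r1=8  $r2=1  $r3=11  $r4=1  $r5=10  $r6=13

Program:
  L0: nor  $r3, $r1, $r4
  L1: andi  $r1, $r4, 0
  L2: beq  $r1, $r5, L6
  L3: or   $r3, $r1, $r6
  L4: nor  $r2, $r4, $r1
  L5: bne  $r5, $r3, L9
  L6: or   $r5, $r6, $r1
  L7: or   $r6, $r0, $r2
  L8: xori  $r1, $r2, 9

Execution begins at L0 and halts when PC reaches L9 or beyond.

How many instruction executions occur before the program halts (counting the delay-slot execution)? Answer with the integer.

7

#0 nor  $r3, $r1, $r4 ; 0/8/1/65526/1/10/13
#1 andi  $r1, $r4, 0 ; 0/0/1/65526/1/10/13
#2 beq  $r1, $r5, L6 ; 0/0/1/65526/1/10/13 ; →fallthru
#3 or   $r3, $r1, $r6 ; 0/0/1/13/1/10/13
#4 nor  $r2, $r4, $r1 ; 0/0/65534/13/1/10/13
#5 bne  $r5, $r3, L9 ; 0/0/65534/13/1/10/13 ; →target
#6 or   $r5, $r6, $r1 ; 0/0/65534/13/1/13/13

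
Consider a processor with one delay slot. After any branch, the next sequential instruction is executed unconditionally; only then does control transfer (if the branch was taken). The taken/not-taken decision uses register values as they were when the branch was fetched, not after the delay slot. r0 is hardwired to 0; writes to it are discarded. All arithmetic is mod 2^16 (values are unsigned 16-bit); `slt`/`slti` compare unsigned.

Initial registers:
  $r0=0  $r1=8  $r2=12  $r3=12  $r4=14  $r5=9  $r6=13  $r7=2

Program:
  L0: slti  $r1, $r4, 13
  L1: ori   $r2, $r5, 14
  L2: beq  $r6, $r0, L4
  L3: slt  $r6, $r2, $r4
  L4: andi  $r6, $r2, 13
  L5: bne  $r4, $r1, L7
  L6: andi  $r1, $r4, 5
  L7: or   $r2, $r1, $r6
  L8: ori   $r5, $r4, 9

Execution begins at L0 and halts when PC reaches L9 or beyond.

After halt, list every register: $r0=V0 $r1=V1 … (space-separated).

$r0=0 $r1=4 $r2=13 $r3=12 $r4=14 $r5=15 $r6=13 $r7=2

#0 slti  $r1, $r4, 13 ; 0/0/12/12/14/9/13/2
#1 ori   $r2, $r5, 14 ; 0/0/15/12/14/9/13/2
#2 beq  $r6, $r0, L4 ; 0/0/15/12/14/9/13/2 ; →fallthru
#3 slt  $r6, $r2, $r4 ; 0/0/15/12/14/9/0/2
#4 andi  $r6, $r2, 13 ; 0/0/15/12/14/9/13/2
#5 bne  $r4, $r1, L7 ; 0/0/15/12/14/9/13/2 ; →target
#6 andi  $r1, $r4, 5 ; 0/4/15/12/14/9/13/2
#7 or   $r2, $r1, $r6 ; 0/4/13/12/14/9/13/2
#8 ori   $r5, $r4, 9 ; 0/4/13/12/14/15/13/2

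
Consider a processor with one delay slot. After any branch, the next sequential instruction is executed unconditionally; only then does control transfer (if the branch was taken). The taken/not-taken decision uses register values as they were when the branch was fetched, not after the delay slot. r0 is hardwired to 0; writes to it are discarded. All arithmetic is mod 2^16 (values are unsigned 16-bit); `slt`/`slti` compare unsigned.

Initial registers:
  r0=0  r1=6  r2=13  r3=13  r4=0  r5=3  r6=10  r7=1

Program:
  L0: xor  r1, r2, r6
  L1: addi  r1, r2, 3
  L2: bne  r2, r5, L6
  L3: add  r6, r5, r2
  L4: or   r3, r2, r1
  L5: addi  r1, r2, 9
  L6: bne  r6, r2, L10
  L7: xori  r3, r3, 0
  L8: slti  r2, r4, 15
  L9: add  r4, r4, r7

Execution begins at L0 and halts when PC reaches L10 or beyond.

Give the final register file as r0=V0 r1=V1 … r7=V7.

#0 xor  r1, r2, r6 ; 0/7/13/13/0/3/10/1
#1 addi  r1, r2, 3 ; 0/16/13/13/0/3/10/1
#2 bne  r2, r5, L6 ; 0/16/13/13/0/3/10/1 ; →target
#3 add  r6, r5, r2 ; 0/16/13/13/0/3/16/1
#6 bne  r6, r2, L10 ; 0/16/13/13/0/3/16/1 ; →target
#7 xori  r3, r3, 0 ; 0/16/13/13/0/3/16/1

r0=0 r1=16 r2=13 r3=13 r4=0 r5=3 r6=16 r7=1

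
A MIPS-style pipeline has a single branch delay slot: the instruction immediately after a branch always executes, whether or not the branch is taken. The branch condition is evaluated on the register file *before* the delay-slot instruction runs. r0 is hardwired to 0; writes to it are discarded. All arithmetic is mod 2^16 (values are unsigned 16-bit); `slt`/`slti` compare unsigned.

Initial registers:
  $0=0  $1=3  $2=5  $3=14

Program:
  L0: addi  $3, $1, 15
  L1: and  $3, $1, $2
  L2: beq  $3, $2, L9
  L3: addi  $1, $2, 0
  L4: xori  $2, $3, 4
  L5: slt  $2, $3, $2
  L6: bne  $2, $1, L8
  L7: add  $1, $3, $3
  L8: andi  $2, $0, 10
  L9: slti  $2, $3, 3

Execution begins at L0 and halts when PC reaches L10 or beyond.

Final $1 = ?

2

#0 addi  $3, $1, 15 ; 0/3/5/18
#1 and  $3, $1, $2 ; 0/3/5/1
#2 beq  $3, $2, L9 ; 0/3/5/1 ; →fallthru
#3 addi  $1, $2, 0 ; 0/5/5/1
#4 xori  $2, $3, 4 ; 0/5/5/1
#5 slt  $2, $3, $2 ; 0/5/1/1
#6 bne  $2, $1, L8 ; 0/5/1/1 ; →target
#7 add  $1, $3, $3 ; 0/2/1/1
#8 andi  $2, $0, 10 ; 0/2/0/1
#9 slti  $2, $3, 3 ; 0/2/1/1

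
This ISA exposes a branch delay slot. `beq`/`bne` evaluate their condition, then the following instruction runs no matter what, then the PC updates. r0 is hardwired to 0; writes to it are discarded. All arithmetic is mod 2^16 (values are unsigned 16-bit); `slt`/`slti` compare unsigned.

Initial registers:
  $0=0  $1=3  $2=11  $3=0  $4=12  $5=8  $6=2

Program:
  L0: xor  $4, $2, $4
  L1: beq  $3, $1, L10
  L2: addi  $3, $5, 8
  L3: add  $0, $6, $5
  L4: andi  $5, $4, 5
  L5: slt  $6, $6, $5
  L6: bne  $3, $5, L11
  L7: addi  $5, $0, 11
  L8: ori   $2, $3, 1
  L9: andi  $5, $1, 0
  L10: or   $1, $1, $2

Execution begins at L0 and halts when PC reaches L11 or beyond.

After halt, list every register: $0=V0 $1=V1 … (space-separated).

[0] xor  $4, $2, $4  →  {$0:0, $1:3, $2:11, $3:0, $4:7, $5:8, $6:2}
[1] beq  $3, $1, L10  →  {$0:0, $1:3, $2:11, $3:0, $4:7, $5:8, $6:2}  ⟨branch fallthrough⟩
[2] addi  $3, $5, 8  →  {$0:0, $1:3, $2:11, $3:16, $4:7, $5:8, $6:2}
[3] add  $0, $6, $5  →  {$0:0, $1:3, $2:11, $3:16, $4:7, $5:8, $6:2}
[4] andi  $5, $4, 5  →  {$0:0, $1:3, $2:11, $3:16, $4:7, $5:5, $6:2}
[5] slt  $6, $6, $5  →  {$0:0, $1:3, $2:11, $3:16, $4:7, $5:5, $6:1}
[6] bne  $3, $5, L11  →  {$0:0, $1:3, $2:11, $3:16, $4:7, $5:5, $6:1}  ⟨branch taken⟩
[7] addi  $5, $0, 11  →  {$0:0, $1:3, $2:11, $3:16, $4:7, $5:11, $6:1}

$0=0 $1=3 $2=11 $3=16 $4=7 $5=11 $6=1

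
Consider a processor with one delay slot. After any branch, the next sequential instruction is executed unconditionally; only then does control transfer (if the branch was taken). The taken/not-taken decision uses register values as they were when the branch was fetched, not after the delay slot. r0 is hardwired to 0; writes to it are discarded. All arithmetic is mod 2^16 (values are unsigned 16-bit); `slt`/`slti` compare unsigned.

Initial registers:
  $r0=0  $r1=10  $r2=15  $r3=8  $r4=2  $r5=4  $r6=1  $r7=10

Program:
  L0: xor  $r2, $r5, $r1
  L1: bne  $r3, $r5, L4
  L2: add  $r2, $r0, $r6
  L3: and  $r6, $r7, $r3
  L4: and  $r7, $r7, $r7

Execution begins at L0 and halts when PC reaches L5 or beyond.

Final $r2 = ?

1

PC=0  xor  $r2, $r5, $r1     | $r0=0 $r1=10 $r2=14 $r3=8 $r4=2 $r5=4 $r6=1 $r7=10
PC=1  bne  $r3, $r5, L4      | $r0=0 $r1=10 $r2=14 $r3=8 $r4=2 $r5=4 $r6=1 $r7=10  [TAKEN]
PC=2  add  $r2, $r0, $r6     | $r0=0 $r1=10 $r2=1 $r3=8 $r4=2 $r5=4 $r6=1 $r7=10
PC=4  and  $r7, $r7, $r7     | $r0=0 $r1=10 $r2=1 $r3=8 $r4=2 $r5=4 $r6=1 $r7=10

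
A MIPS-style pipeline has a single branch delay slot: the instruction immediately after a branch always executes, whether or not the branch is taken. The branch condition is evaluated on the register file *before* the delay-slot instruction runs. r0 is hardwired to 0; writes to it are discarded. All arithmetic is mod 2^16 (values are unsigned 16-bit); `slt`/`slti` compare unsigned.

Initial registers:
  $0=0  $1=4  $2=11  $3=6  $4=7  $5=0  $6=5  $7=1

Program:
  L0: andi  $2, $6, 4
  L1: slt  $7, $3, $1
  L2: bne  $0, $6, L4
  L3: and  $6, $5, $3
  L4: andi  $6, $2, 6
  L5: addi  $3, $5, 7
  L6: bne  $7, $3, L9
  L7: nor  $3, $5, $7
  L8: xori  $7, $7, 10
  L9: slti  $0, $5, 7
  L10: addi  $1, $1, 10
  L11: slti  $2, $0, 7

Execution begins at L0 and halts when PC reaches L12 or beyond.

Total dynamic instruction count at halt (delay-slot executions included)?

  step pc=0: andi  $2, $6, 4  regs=(0,4,4,6,7,0,5,1)
  step pc=1: slt  $7, $3, $1  regs=(0,4,4,6,7,0,5,0)
  step pc=2: bne  $0, $6, L4  cond=T  regs=(0,4,4,6,7,0,5,0)
  step pc=3: and  $6, $5, $3  regs=(0,4,4,6,7,0,0,0)
  step pc=4: andi  $6, $2, 6  regs=(0,4,4,6,7,0,4,0)
  step pc=5: addi  $3, $5, 7  regs=(0,4,4,7,7,0,4,0)
  step pc=6: bne  $7, $3, L9  cond=T  regs=(0,4,4,7,7,0,4,0)
  step pc=7: nor  $3, $5, $7  regs=(0,4,4,65535,7,0,4,0)
  step pc=9: slti  $0, $5, 7  regs=(0,4,4,65535,7,0,4,0)
  step pc=10: addi  $1, $1, 10  regs=(0,14,4,65535,7,0,4,0)
  step pc=11: slti  $2, $0, 7  regs=(0,14,1,65535,7,0,4,0)

11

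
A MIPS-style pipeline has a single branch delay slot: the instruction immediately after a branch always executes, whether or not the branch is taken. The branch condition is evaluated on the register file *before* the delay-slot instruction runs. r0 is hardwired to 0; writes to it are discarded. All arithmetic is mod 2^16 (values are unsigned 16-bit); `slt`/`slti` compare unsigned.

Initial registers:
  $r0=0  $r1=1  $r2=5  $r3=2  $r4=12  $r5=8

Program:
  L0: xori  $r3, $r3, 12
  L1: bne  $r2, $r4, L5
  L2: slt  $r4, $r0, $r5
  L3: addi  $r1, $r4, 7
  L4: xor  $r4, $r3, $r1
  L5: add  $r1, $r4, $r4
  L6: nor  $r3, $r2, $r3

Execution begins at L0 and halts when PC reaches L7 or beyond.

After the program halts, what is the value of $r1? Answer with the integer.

  step pc=0: xori  $r3, $r3, 12  regs=(0,1,5,14,12,8)
  step pc=1: bne  $r2, $r4, L5  cond=T  regs=(0,1,5,14,12,8)
  step pc=2: slt  $r4, $r0, $r5  regs=(0,1,5,14,1,8)
  step pc=5: add  $r1, $r4, $r4  regs=(0,2,5,14,1,8)
  step pc=6: nor  $r3, $r2, $r3  regs=(0,2,5,65520,1,8)

2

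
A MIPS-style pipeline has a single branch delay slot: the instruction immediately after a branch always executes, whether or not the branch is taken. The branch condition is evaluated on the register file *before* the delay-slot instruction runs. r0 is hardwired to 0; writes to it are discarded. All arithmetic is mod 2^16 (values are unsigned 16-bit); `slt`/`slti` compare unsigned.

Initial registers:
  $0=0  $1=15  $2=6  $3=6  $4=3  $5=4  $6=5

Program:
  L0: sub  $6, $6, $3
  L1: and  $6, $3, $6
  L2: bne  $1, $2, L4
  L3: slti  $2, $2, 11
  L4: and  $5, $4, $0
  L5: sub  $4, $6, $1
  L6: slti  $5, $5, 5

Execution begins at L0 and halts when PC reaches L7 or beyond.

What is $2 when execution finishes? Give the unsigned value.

  step pc=0: sub  $6, $6, $3  regs=(0,15,6,6,3,4,65535)
  step pc=1: and  $6, $3, $6  regs=(0,15,6,6,3,4,6)
  step pc=2: bne  $1, $2, L4  cond=T  regs=(0,15,6,6,3,4,6)
  step pc=3: slti  $2, $2, 11  regs=(0,15,1,6,3,4,6)
  step pc=4: and  $5, $4, $0  regs=(0,15,1,6,3,0,6)
  step pc=5: sub  $4, $6, $1  regs=(0,15,1,6,65527,0,6)
  step pc=6: slti  $5, $5, 5  regs=(0,15,1,6,65527,1,6)

1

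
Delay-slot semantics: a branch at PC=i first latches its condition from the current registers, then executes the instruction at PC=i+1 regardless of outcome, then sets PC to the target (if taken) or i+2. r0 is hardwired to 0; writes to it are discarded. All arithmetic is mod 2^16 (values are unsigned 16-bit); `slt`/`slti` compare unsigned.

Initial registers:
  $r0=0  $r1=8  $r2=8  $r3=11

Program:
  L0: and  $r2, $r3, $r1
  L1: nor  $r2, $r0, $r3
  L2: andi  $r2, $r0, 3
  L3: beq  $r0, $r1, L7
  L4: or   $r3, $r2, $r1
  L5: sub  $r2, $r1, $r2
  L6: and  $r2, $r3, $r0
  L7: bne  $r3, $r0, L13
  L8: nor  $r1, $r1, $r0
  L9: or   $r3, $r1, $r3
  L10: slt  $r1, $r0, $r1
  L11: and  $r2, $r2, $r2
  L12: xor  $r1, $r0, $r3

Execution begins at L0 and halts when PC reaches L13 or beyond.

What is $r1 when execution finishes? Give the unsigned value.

65527

[0] and  $r2, $r3, $r1  →  {$r0:0, $r1:8, $r2:8, $r3:11}
[1] nor  $r2, $r0, $r3  →  {$r0:0, $r1:8, $r2:65524, $r3:11}
[2] andi  $r2, $r0, 3  →  {$r0:0, $r1:8, $r2:0, $r3:11}
[3] beq  $r0, $r1, L7  →  {$r0:0, $r1:8, $r2:0, $r3:11}  ⟨branch fallthrough⟩
[4] or   $r3, $r2, $r1  →  {$r0:0, $r1:8, $r2:0, $r3:8}
[5] sub  $r2, $r1, $r2  →  {$r0:0, $r1:8, $r2:8, $r3:8}
[6] and  $r2, $r3, $r0  →  {$r0:0, $r1:8, $r2:0, $r3:8}
[7] bne  $r3, $r0, L13  →  {$r0:0, $r1:8, $r2:0, $r3:8}  ⟨branch taken⟩
[8] nor  $r1, $r1, $r0  →  {$r0:0, $r1:65527, $r2:0, $r3:8}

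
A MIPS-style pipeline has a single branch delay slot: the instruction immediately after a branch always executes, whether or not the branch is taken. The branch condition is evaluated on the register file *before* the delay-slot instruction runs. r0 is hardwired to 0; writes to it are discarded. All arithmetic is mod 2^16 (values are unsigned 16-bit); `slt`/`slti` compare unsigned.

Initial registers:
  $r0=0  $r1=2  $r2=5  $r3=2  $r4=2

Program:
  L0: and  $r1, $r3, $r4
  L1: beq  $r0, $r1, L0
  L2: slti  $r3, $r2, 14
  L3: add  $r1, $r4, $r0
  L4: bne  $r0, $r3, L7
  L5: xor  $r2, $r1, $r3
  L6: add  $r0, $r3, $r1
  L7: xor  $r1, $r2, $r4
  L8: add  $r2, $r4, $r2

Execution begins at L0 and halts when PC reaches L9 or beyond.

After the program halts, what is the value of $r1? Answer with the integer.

#0 and  $r1, $r3, $r4 ; 0/2/5/2/2
#1 beq  $r0, $r1, L0 ; 0/2/5/2/2 ; →fallthru
#2 slti  $r3, $r2, 14 ; 0/2/5/1/2
#3 add  $r1, $r4, $r0 ; 0/2/5/1/2
#4 bne  $r0, $r3, L7 ; 0/2/5/1/2 ; →target
#5 xor  $r2, $r1, $r3 ; 0/2/3/1/2
#7 xor  $r1, $r2, $r4 ; 0/1/3/1/2
#8 add  $r2, $r4, $r2 ; 0/1/5/1/2

1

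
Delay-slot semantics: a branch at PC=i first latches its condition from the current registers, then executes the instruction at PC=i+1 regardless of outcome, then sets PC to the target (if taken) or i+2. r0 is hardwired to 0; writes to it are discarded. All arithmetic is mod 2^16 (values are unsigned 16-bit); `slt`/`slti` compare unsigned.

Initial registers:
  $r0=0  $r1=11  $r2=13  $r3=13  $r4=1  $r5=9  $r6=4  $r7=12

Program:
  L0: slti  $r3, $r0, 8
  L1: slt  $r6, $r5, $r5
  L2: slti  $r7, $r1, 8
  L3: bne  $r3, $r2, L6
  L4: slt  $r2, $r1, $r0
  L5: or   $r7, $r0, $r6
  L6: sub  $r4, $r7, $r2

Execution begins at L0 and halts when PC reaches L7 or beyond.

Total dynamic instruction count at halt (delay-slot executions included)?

#0 slti  $r3, $r0, 8 ; 0/11/13/1/1/9/4/12
#1 slt  $r6, $r5, $r5 ; 0/11/13/1/1/9/0/12
#2 slti  $r7, $r1, 8 ; 0/11/13/1/1/9/0/0
#3 bne  $r3, $r2, L6 ; 0/11/13/1/1/9/0/0 ; →target
#4 slt  $r2, $r1, $r0 ; 0/11/0/1/1/9/0/0
#6 sub  $r4, $r7, $r2 ; 0/11/0/1/0/9/0/0

6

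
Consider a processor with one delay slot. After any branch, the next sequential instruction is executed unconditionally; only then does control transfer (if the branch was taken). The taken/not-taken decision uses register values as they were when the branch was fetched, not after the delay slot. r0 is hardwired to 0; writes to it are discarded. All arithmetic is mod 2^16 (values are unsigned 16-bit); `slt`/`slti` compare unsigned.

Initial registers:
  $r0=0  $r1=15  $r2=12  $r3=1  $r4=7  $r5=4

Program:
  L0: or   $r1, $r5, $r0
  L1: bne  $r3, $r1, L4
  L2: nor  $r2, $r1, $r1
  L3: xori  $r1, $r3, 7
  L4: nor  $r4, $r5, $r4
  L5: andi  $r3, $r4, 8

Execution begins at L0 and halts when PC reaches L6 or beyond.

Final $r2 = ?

PC=0  or   $r1, $r5, $r0     | $r0=0 $r1=4 $r2=12 $r3=1 $r4=7 $r5=4
PC=1  bne  $r3, $r1, L4      | $r0=0 $r1=4 $r2=12 $r3=1 $r4=7 $r5=4  [TAKEN]
PC=2  nor  $r2, $r1, $r1     | $r0=0 $r1=4 $r2=65531 $r3=1 $r4=7 $r5=4
PC=4  nor  $r4, $r5, $r4     | $r0=0 $r1=4 $r2=65531 $r3=1 $r4=65528 $r5=4
PC=5  andi  $r3, $r4, 8      | $r0=0 $r1=4 $r2=65531 $r3=8 $r4=65528 $r5=4

65531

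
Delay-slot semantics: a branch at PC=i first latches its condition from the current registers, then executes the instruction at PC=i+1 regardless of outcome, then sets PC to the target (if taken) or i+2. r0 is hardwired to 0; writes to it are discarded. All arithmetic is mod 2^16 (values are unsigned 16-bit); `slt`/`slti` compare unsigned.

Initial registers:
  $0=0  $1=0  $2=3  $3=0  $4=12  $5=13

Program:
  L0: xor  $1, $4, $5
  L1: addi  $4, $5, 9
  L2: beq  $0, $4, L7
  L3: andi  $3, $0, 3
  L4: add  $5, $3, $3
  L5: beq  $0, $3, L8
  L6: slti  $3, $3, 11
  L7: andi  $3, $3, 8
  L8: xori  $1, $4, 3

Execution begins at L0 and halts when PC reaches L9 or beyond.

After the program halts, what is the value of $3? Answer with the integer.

  step pc=0: xor  $1, $4, $5  regs=(0,1,3,0,12,13)
  step pc=1: addi  $4, $5, 9  regs=(0,1,3,0,22,13)
  step pc=2: beq  $0, $4, L7  cond=F  regs=(0,1,3,0,22,13)
  step pc=3: andi  $3, $0, 3  regs=(0,1,3,0,22,13)
  step pc=4: add  $5, $3, $3  regs=(0,1,3,0,22,0)
  step pc=5: beq  $0, $3, L8  cond=T  regs=(0,1,3,0,22,0)
  step pc=6: slti  $3, $3, 11  regs=(0,1,3,1,22,0)
  step pc=8: xori  $1, $4, 3  regs=(0,21,3,1,22,0)

1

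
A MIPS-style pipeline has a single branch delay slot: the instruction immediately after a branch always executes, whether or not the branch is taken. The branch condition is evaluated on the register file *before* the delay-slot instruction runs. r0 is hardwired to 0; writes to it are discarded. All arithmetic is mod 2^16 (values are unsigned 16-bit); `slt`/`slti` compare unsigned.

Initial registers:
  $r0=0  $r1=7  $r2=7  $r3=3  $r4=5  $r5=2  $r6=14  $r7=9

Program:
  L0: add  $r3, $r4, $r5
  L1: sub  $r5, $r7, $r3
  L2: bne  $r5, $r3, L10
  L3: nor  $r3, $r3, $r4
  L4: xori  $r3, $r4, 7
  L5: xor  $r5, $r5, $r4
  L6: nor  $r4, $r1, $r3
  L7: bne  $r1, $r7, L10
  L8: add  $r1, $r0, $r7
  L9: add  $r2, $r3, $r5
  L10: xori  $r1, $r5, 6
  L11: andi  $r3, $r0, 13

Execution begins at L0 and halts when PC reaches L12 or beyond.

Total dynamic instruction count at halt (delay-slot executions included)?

  step pc=0: add  $r3, $r4, $r5  regs=(0,7,7,7,5,2,14,9)
  step pc=1: sub  $r5, $r7, $r3  regs=(0,7,7,7,5,2,14,9)
  step pc=2: bne  $r5, $r3, L10  cond=T  regs=(0,7,7,7,5,2,14,9)
  step pc=3: nor  $r3, $r3, $r4  regs=(0,7,7,65528,5,2,14,9)
  step pc=10: xori  $r1, $r5, 6  regs=(0,4,7,65528,5,2,14,9)
  step pc=11: andi  $r3, $r0, 13  regs=(0,4,7,0,5,2,14,9)

6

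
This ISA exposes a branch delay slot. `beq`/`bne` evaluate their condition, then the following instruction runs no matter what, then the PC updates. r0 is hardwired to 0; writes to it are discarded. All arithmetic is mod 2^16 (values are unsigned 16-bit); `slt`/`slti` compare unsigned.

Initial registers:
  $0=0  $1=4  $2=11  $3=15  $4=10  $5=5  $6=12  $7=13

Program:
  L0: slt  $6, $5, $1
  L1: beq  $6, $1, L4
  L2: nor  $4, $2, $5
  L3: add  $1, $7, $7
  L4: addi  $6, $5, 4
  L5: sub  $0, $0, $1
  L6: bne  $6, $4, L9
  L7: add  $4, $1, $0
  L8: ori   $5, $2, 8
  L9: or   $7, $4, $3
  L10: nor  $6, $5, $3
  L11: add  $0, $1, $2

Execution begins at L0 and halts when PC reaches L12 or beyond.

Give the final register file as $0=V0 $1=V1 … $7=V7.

$0=0 $1=26 $2=11 $3=15 $4=26 $5=5 $6=65520 $7=31

[0] slt  $6, $5, $1  →  {$0:0, $1:4, $2:11, $3:15, $4:10, $5:5, $6:0, $7:13}
[1] beq  $6, $1, L4  →  {$0:0, $1:4, $2:11, $3:15, $4:10, $5:5, $6:0, $7:13}  ⟨branch fallthrough⟩
[2] nor  $4, $2, $5  →  {$0:0, $1:4, $2:11, $3:15, $4:65520, $5:5, $6:0, $7:13}
[3] add  $1, $7, $7  →  {$0:0, $1:26, $2:11, $3:15, $4:65520, $5:5, $6:0, $7:13}
[4] addi  $6, $5, 4  →  {$0:0, $1:26, $2:11, $3:15, $4:65520, $5:5, $6:9, $7:13}
[5] sub  $0, $0, $1  →  {$0:0, $1:26, $2:11, $3:15, $4:65520, $5:5, $6:9, $7:13}
[6] bne  $6, $4, L9  →  {$0:0, $1:26, $2:11, $3:15, $4:65520, $5:5, $6:9, $7:13}  ⟨branch taken⟩
[7] add  $4, $1, $0  →  {$0:0, $1:26, $2:11, $3:15, $4:26, $5:5, $6:9, $7:13}
[9] or   $7, $4, $3  →  {$0:0, $1:26, $2:11, $3:15, $4:26, $5:5, $6:9, $7:31}
[10] nor  $6, $5, $3  →  {$0:0, $1:26, $2:11, $3:15, $4:26, $5:5, $6:65520, $7:31}
[11] add  $0, $1, $2  →  {$0:0, $1:26, $2:11, $3:15, $4:26, $5:5, $6:65520, $7:31}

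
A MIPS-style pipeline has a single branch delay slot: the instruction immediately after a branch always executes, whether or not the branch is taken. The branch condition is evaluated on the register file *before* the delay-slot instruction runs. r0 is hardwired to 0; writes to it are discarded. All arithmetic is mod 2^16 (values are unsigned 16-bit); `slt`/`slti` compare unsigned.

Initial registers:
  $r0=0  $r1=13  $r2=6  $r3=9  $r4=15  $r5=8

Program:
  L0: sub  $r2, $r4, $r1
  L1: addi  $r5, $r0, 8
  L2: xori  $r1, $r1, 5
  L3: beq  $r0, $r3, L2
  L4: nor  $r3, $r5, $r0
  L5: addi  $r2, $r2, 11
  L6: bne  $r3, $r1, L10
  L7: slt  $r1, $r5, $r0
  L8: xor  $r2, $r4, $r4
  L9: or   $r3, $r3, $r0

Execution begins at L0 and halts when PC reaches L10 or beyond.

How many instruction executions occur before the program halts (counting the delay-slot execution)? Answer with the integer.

8

[0] sub  $r2, $r4, $r1  →  {$r0:0, $r1:13, $r2:2, $r3:9, $r4:15, $r5:8}
[1] addi  $r5, $r0, 8  →  {$r0:0, $r1:13, $r2:2, $r3:9, $r4:15, $r5:8}
[2] xori  $r1, $r1, 5  →  {$r0:0, $r1:8, $r2:2, $r3:9, $r4:15, $r5:8}
[3] beq  $r0, $r3, L2  →  {$r0:0, $r1:8, $r2:2, $r3:9, $r4:15, $r5:8}  ⟨branch fallthrough⟩
[4] nor  $r3, $r5, $r0  →  {$r0:0, $r1:8, $r2:2, $r3:65527, $r4:15, $r5:8}
[5] addi  $r2, $r2, 11  →  {$r0:0, $r1:8, $r2:13, $r3:65527, $r4:15, $r5:8}
[6] bne  $r3, $r1, L10  →  {$r0:0, $r1:8, $r2:13, $r3:65527, $r4:15, $r5:8}  ⟨branch taken⟩
[7] slt  $r1, $r5, $r0  →  {$r0:0, $r1:0, $r2:13, $r3:65527, $r4:15, $r5:8}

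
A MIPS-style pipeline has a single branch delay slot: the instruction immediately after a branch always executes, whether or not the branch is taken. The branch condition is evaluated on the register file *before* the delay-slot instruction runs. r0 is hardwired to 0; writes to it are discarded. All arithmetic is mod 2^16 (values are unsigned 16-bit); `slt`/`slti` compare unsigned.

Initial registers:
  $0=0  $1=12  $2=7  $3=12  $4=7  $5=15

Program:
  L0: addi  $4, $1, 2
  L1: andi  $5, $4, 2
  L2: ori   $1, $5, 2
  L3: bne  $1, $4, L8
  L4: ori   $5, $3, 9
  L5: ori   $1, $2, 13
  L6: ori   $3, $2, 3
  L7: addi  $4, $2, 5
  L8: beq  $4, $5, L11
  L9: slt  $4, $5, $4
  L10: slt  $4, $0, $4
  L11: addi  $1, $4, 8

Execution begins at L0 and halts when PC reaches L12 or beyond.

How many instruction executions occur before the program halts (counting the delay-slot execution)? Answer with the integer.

9

#0 addi  $4, $1, 2 ; 0/12/7/12/14/15
#1 andi  $5, $4, 2 ; 0/12/7/12/14/2
#2 ori   $1, $5, 2 ; 0/2/7/12/14/2
#3 bne  $1, $4, L8 ; 0/2/7/12/14/2 ; →target
#4 ori   $5, $3, 9 ; 0/2/7/12/14/13
#8 beq  $4, $5, L11 ; 0/2/7/12/14/13 ; →fallthru
#9 slt  $4, $5, $4 ; 0/2/7/12/1/13
#10 slt  $4, $0, $4 ; 0/2/7/12/1/13
#11 addi  $1, $4, 8 ; 0/9/7/12/1/13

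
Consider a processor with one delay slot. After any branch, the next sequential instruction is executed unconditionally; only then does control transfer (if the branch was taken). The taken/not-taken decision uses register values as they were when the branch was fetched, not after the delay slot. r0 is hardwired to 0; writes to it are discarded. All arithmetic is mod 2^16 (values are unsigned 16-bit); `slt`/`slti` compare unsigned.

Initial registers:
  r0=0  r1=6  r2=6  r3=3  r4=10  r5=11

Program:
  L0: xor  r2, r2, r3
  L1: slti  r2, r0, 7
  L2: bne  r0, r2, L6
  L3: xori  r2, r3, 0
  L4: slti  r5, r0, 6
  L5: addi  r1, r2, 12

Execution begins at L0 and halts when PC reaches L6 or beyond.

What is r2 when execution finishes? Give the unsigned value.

3

  step pc=0: xor  r2, r2, r3  regs=(0,6,5,3,10,11)
  step pc=1: slti  r2, r0, 7  regs=(0,6,1,3,10,11)
  step pc=2: bne  r0, r2, L6  cond=T  regs=(0,6,1,3,10,11)
  step pc=3: xori  r2, r3, 0  regs=(0,6,3,3,10,11)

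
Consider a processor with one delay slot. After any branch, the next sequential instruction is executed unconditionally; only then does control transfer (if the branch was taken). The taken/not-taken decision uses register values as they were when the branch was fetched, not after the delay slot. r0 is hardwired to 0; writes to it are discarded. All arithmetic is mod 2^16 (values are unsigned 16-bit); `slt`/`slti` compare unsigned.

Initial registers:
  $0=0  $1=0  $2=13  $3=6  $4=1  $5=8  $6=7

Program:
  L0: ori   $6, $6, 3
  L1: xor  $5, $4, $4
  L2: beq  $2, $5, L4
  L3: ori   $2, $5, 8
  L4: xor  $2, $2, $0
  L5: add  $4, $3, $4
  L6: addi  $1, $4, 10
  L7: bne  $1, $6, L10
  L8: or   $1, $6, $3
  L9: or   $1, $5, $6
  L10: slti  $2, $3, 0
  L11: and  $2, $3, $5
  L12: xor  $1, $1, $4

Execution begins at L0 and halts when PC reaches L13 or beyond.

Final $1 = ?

0

PC=0  ori   $6, $6, 3        | $0=0 $1=0 $2=13 $3=6 $4=1 $5=8 $6=7
PC=1  xor  $5, $4, $4        | $0=0 $1=0 $2=13 $3=6 $4=1 $5=0 $6=7
PC=2  beq  $2, $5, L4        | $0=0 $1=0 $2=13 $3=6 $4=1 $5=0 $6=7  [not taken]
PC=3  ori   $2, $5, 8        | $0=0 $1=0 $2=8 $3=6 $4=1 $5=0 $6=7
PC=4  xor  $2, $2, $0        | $0=0 $1=0 $2=8 $3=6 $4=1 $5=0 $6=7
PC=5  add  $4, $3, $4        | $0=0 $1=0 $2=8 $3=6 $4=7 $5=0 $6=7
PC=6  addi  $1, $4, 10       | $0=0 $1=17 $2=8 $3=6 $4=7 $5=0 $6=7
PC=7  bne  $1, $6, L10       | $0=0 $1=17 $2=8 $3=6 $4=7 $5=0 $6=7  [TAKEN]
PC=8  or   $1, $6, $3        | $0=0 $1=7 $2=8 $3=6 $4=7 $5=0 $6=7
PC=10 slti  $2, $3, 0        | $0=0 $1=7 $2=0 $3=6 $4=7 $5=0 $6=7
PC=11 and  $2, $3, $5        | $0=0 $1=7 $2=0 $3=6 $4=7 $5=0 $6=7
PC=12 xor  $1, $1, $4        | $0=0 $1=0 $2=0 $3=6 $4=7 $5=0 $6=7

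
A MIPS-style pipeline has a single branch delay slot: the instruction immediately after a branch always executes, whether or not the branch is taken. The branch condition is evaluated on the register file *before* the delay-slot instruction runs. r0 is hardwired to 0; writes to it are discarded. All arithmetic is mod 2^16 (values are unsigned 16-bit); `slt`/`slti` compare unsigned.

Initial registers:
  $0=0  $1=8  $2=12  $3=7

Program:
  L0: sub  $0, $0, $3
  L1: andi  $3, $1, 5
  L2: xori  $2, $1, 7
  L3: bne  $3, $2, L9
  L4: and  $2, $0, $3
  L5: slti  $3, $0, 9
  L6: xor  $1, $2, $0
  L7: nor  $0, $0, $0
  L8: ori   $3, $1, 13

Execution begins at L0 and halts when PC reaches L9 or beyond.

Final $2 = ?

0

  step pc=0: sub  $0, $0, $3  regs=(0,8,12,7)
  step pc=1: andi  $3, $1, 5  regs=(0,8,12,0)
  step pc=2: xori  $2, $1, 7  regs=(0,8,15,0)
  step pc=3: bne  $3, $2, L9  cond=T  regs=(0,8,15,0)
  step pc=4: and  $2, $0, $3  regs=(0,8,0,0)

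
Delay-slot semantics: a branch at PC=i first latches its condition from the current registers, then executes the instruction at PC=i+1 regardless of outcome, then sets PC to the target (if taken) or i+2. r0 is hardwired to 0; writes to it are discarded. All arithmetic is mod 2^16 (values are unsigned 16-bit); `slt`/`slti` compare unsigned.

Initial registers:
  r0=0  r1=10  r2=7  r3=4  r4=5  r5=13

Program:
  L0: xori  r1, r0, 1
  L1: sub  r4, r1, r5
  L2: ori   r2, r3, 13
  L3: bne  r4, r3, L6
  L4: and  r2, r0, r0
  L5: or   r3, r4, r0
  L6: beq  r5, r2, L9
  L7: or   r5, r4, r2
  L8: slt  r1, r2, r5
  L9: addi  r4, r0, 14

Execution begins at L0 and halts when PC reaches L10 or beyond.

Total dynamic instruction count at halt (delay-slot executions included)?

#0 xori  r1, r0, 1 ; 0/1/7/4/5/13
#1 sub  r4, r1, r5 ; 0/1/7/4/65524/13
#2 ori   r2, r3, 13 ; 0/1/13/4/65524/13
#3 bne  r4, r3, L6 ; 0/1/13/4/65524/13 ; →target
#4 and  r2, r0, r0 ; 0/1/0/4/65524/13
#6 beq  r5, r2, L9 ; 0/1/0/4/65524/13 ; →fallthru
#7 or   r5, r4, r2 ; 0/1/0/4/65524/65524
#8 slt  r1, r2, r5 ; 0/1/0/4/65524/65524
#9 addi  r4, r0, 14 ; 0/1/0/4/14/65524

9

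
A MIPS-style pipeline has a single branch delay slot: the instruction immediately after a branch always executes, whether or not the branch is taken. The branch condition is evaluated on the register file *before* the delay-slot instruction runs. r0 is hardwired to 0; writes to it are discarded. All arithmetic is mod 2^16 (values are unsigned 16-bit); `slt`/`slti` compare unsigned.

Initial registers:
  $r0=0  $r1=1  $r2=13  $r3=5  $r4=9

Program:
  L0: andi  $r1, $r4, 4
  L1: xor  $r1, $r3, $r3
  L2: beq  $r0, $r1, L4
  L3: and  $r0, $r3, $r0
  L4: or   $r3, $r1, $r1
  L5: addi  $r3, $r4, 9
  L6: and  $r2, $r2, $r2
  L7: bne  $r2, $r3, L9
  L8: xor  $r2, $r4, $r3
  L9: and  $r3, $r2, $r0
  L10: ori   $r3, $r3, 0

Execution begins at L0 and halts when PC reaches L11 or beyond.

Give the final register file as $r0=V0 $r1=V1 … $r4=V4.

PC=0  andi  $r1, $r4, 4      | $r0=0 $r1=0 $r2=13 $r3=5 $r4=9
PC=1  xor  $r1, $r3, $r3     | $r0=0 $r1=0 $r2=13 $r3=5 $r4=9
PC=2  beq  $r0, $r1, L4      | $r0=0 $r1=0 $r2=13 $r3=5 $r4=9  [TAKEN]
PC=3  and  $r0, $r3, $r0     | $r0=0 $r1=0 $r2=13 $r3=5 $r4=9
PC=4  or   $r3, $r1, $r1     | $r0=0 $r1=0 $r2=13 $r3=0 $r4=9
PC=5  addi  $r3, $r4, 9      | $r0=0 $r1=0 $r2=13 $r3=18 $r4=9
PC=6  and  $r2, $r2, $r2     | $r0=0 $r1=0 $r2=13 $r3=18 $r4=9
PC=7  bne  $r2, $r3, L9      | $r0=0 $r1=0 $r2=13 $r3=18 $r4=9  [TAKEN]
PC=8  xor  $r2, $r4, $r3     | $r0=0 $r1=0 $r2=27 $r3=18 $r4=9
PC=9  and  $r3, $r2, $r0     | $r0=0 $r1=0 $r2=27 $r3=0 $r4=9
PC=10 ori   $r3, $r3, 0      | $r0=0 $r1=0 $r2=27 $r3=0 $r4=9

$r0=0 $r1=0 $r2=27 $r3=0 $r4=9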